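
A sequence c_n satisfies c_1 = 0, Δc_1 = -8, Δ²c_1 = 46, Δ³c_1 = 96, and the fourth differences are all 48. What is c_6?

Build the table forward from the leading diagonal:
Fourth differences: 48, 48, 48, 48, 48, 48
Third differences: 96, 144, 192, 240, 288, 336
Second differences: 46, 142, 286, 478, 718, 1006
First differences: -8, 38, 180, 466, 944, 1662
c: 0, -8, 30, 210, 676, 1620

1620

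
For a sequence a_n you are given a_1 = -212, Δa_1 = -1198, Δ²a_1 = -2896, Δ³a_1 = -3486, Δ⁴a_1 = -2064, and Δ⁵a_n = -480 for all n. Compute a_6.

Build the table forward from the leading diagonal:
Δ⁵: -480  -480  -480  -480  -480  -480
Δ⁴: -2064  -2544  -3024  -3504  -3984  -4464
Δ³: -3486  -5550  -8094  -11118  -14622  -18606
Δ²: -2896  -6382  -11932  -20026  -31144  -45766
Δ: -1198  -4094  -10476  -22408  -42434  -73578
a: -212  -1410  -5504  -15980  -38388  -80822

-80822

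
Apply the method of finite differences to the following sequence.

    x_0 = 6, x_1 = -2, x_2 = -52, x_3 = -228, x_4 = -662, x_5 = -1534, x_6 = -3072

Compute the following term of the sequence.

First differences: -8, -50, -176, -434, -872, -1538
Second differences: -42, -126, -258, -438, -666
Third differences: -84, -132, -180, -228
Fourth differences: -48, -48, -48
Constant fourth difference = -48, so extend:
-228 − 48 = -276;  -666 − 276 = -942;  -1538 − 942 = -2480;  -3072 − 2480 = -5552

-5552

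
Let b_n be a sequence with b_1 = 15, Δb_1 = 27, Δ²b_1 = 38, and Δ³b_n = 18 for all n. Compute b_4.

Build the table forward from the leading diagonal:
Δ³: 18  18  18  18
Δ²: 38  56  74  92
Δ: 27  65  121  195
b: 15  42  107  228

228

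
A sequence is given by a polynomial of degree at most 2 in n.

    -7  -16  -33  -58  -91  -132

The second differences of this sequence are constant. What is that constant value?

Δ: -9, -17, -25, -33, -41
Δ²: -8, -8, -8, -8

-8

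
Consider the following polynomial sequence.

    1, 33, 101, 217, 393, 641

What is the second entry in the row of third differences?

Δ: 32, 68, 116, 176, 248
Δ²: 36, 48, 60, 72
Δ³: 12, 12, 12

12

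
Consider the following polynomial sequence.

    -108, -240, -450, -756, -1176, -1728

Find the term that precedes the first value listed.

-132, -210, -306, -420, -552
-78, -96, -114, -132
-18, -18, -18
The third differences are constant at -18.
Work back: -78 + 18 = -60;  -132 + 60 = -72;  -108 + 72 = -36

-36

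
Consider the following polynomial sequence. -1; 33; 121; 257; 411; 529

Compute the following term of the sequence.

533

34, 88, 136, 154, 118
54, 48, 18, -36
-6, -30, -54
-24, -24
Constant fourth difference = -24, so extend:
-54 − 24 = -78;  -36 − 78 = -114;  118 − 114 = 4;  529 + 4 = 533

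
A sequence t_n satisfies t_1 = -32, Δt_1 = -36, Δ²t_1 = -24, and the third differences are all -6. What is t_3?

Build the table forward from the leading diagonal:
Δ³: -6, -6, -6
Δ²: -24, -30, -36
Δ: -36, -60, -90
t: -32, -68, -128

-128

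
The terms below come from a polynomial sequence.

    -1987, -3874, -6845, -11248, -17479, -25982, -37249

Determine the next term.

-51820

-1887 , -2971 , -4403 , -6231 , -8503 , -11267
-1084 , -1432 , -1828 , -2272 , -2764
-348 , -396 , -444 , -492
-48 , -48 , -48
The fourth differences are constant (-48).
-492 − 48 = -540;  -2764 − 540 = -3304;  -11267 − 3304 = -14571;  -37249 − 14571 = -51820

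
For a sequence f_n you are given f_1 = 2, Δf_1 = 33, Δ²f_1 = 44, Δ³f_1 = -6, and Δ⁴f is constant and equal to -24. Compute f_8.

107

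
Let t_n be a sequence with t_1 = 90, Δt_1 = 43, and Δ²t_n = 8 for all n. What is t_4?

Build the table forward from the leading diagonal:
D2: 8, 8, 8, 8
D1: 43, 51, 59, 67
t: 90, 133, 184, 243

243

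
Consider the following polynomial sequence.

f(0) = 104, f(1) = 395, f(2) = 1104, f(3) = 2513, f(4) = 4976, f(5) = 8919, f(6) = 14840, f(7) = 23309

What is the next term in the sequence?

34968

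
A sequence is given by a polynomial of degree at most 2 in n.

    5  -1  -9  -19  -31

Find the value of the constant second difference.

-2

First differences: -6, -8, -10, -12
Second differences: -2, -2, -2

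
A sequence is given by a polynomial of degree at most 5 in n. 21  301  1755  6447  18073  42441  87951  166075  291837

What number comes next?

484293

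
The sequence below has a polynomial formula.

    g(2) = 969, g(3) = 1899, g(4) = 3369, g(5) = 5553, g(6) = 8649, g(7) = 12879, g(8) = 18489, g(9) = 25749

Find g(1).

429

930, 1470, 2184, 3096, 4230, 5610, 7260
540, 714, 912, 1134, 1380, 1650
174, 198, 222, 246, 270
24, 24, 24, 24
The fourth differences are constant at 24.
Work back: 174 − 24 = 150;  540 − 150 = 390;  930 − 390 = 540;  969 − 540 = 429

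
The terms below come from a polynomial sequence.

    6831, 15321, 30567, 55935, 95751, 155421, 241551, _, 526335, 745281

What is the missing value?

Using the first 7 terms:
First differences: 8490  15246  25368  39816  59670  86130
Second differences: 6756  10122  14448  19854  26460
Third differences: 3366  4326  5406  6606
Fourth differences: 960  1080  1200
Fifth differences: 120  120
Constant fifth difference = 120.
Extend forward: 1200 + 120 = 1320;  6606 + 1320 = 7926;  26460 + 7926 = 34386;  86130 + 34386 = 120516;  241551 + 120516 = 362067

362067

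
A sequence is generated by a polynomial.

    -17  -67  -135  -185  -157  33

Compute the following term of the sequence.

First differences: -50  -68  -50  28  190
Second differences: -18  18  78  162
Third differences: 36  60  84
Fourth differences: 24  24
Fourth differences constant at 24.
84 + 24 = 108;  162 + 108 = 270;  190 + 270 = 460;  33 + 460 = 493

493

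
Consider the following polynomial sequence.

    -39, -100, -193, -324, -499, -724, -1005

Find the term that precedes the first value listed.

-4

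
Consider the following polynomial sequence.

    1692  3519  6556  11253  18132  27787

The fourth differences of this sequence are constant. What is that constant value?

D1: 1827, 3037, 4697, 6879, 9655
D2: 1210, 1660, 2182, 2776
D3: 450, 522, 594
D4: 72, 72

72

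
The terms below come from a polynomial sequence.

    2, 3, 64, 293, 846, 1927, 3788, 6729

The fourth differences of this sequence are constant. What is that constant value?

First differences: 1, 61, 229, 553, 1081, 1861, 2941
Second differences: 60, 168, 324, 528, 780, 1080
Third differences: 108, 156, 204, 252, 300
Fourth differences: 48, 48, 48, 48

48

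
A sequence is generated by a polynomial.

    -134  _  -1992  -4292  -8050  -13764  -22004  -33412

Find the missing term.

Using the last 6 terms:
-2300, -3758, -5714, -8240, -11408
-1458, -1956, -2526, -3168
-498, -570, -642
-72, -72
Constant fourth difference = -72.
Extend backward: -498 + 72 = -426;  -1458 + 426 = -1032;  -2300 + 1032 = -1268;  -1992 + 1268 = -724

-724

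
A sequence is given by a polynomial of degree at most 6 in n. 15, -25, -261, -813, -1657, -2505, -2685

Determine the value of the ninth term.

First differences: -40, -236, -552, -844, -848, -180
Second differences: -196, -316, -292, -4, 668
Third differences: -120, 24, 288, 672
Fourth differences: 144, 264, 384
Fifth differences: 120, 120
The fifth differences are constant (120).
384 + 120 = 504;  672 + 504 = 1176;  668 + 1176 = 1844;  -180 + 1844 = 1664;  -2685 + 1664 = -1021
504 + 120 = 624;  1176 + 624 = 1800;  1844 + 1800 = 3644;  1664 + 3644 = 5308;  -1021 + 5308 = 4287

4287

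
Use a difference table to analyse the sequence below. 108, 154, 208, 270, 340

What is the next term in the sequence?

418

D1: 46, 54, 62, 70
D2: 8, 8, 8
The second differences are constant (8).
70 + 8 = 78;  340 + 78 = 418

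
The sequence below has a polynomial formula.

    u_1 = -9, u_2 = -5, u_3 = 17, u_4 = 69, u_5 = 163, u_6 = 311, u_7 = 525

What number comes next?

817

Δ: 4 , 22 , 52 , 94 , 148 , 214
Δ²: 18 , 30 , 42 , 54 , 66
Δ³: 12 , 12 , 12 , 12
The third differences are constant (12).
66 + 12 = 78;  214 + 78 = 292;  525 + 292 = 817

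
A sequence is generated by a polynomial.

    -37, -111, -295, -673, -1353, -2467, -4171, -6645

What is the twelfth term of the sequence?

Δ: -74, -184, -378, -680, -1114, -1704, -2474
Δ²: -110, -194, -302, -434, -590, -770
Δ³: -84, -108, -132, -156, -180
Δ⁴: -24, -24, -24, -24
Constant fourth difference = -24, so extend:
-180 − 24 = -204;  -770 − 204 = -974;  -2474 − 974 = -3448;  -6645 − 3448 = -10093
-204 − 24 = -228;  -974 − 228 = -1202;  -3448 − 1202 = -4650;  -10093 − 4650 = -14743
-228 − 24 = -252;  -1202 − 252 = -1454;  -4650 − 1454 = -6104;  -14743 − 6104 = -20847
-252 − 24 = -276;  -1454 − 276 = -1730;  -6104 − 1730 = -7834;  -20847 − 7834 = -28681

-28681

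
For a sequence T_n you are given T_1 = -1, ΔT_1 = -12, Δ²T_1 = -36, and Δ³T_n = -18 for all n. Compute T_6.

Build the table forward from the leading diagonal:
Δ³: -18  -18  -18  -18  -18  -18
Δ²: -36  -54  -72  -90  -108  -126
Δ: -12  -48  -102  -174  -264  -372
T: -1  -13  -61  -163  -337  -601

-601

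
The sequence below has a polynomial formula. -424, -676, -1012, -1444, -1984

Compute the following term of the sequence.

-2644

D1: -252, -336, -432, -540
D2: -84, -96, -108
D3: -12, -12
Constant third difference = -12, so extend:
-108 − 12 = -120;  -540 − 120 = -660;  -1984 − 660 = -2644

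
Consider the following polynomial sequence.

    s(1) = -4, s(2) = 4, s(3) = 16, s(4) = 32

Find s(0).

8  12  16
4  4
The second differences are constant at 4.
Work back: 8 − 4 = 4;  -4 − 4 = -8

-8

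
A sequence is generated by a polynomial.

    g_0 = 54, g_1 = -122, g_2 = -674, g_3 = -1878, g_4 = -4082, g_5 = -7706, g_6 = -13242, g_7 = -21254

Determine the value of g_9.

-47322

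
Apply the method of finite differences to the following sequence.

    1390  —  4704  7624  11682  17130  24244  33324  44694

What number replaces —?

2694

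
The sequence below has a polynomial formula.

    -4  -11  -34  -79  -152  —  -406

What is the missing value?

Using the first 5 terms:
First differences: -7, -23, -45, -73
Second differences: -16, -22, -28
Third differences: -6, -6
Constant third difference = -6.
Extend forward: -28 − 6 = -34;  -73 − 34 = -107;  -152 − 107 = -259

-259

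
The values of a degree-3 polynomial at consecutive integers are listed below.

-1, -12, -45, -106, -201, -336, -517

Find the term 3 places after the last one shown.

Δ: -11, -33, -61, -95, -135, -181
Δ²: -22, -28, -34, -40, -46
Δ³: -6, -6, -6, -6
Third differences constant at -6.
-46 − 6 = -52;  -181 − 52 = -233;  -517 − 233 = -750
-52 − 6 = -58;  -233 − 58 = -291;  -750 − 291 = -1041
-58 − 6 = -64;  -291 − 64 = -355;  -1041 − 355 = -1396

-1396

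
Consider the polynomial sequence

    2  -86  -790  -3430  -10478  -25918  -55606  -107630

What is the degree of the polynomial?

First differences: -88, -704, -2640, -7048, -15440, -29688, -52024
Second differences: -616, -1936, -4408, -8392, -14248, -22336
Third differences: -1320, -2472, -3984, -5856, -8088
Fourth differences: -1152, -1512, -1872, -2232
Fifth differences: -360, -360, -360
The fifth differences are constant, so the polynomial has degree 5.

5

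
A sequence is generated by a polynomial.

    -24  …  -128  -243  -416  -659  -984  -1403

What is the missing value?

-59

Using the last 6 terms:
First differences: -115  -173  -243  -325  -419
Second differences: -58  -70  -82  -94
Third differences: -12  -12  -12
Constant third difference = -12.
Extend backward: -58 + 12 = -46;  -115 + 46 = -69;  -128 + 69 = -59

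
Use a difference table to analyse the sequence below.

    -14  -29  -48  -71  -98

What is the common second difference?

First differences: -15, -19, -23, -27
Second differences: -4, -4, -4

-4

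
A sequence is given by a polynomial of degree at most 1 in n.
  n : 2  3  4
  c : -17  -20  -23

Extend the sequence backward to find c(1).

-14

D1: -3  -3
The first differences are constant at -3.
Work back: -17 + 3 = -14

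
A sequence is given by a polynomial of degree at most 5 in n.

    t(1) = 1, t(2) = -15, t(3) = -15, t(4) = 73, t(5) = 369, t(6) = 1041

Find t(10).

12529

-16  0  88  296  672
16  88  208  376
72  120  168
48  48
Constant fourth difference = 48, so extend:
168 + 48 = 216;  376 + 216 = 592;  672 + 592 = 1264;  1041 + 1264 = 2305
216 + 48 = 264;  592 + 264 = 856;  1264 + 856 = 2120;  2305 + 2120 = 4425
264 + 48 = 312;  856 + 312 = 1168;  2120 + 1168 = 3288;  4425 + 3288 = 7713
312 + 48 = 360;  1168 + 360 = 1528;  3288 + 1528 = 4816;  7713 + 4816 = 12529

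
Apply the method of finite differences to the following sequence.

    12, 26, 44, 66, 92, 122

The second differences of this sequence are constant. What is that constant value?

D1: 14, 18, 22, 26, 30
D2: 4, 4, 4, 4

4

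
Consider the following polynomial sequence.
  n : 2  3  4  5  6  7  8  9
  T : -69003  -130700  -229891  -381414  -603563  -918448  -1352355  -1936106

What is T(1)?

-33058

Δ: -61697  -99191  -151523  -222149  -314885  -433907  -583751
Δ²: -37494  -52332  -70626  -92736  -119022  -149844
Δ³: -14838  -18294  -22110  -26286  -30822
Δ⁴: -3456  -3816  -4176  -4536
Δ⁵: -360  -360  -360
The fifth differences are constant at -360.
Work back: -3456 + 360 = -3096;  -14838 + 3096 = -11742;  -37494 + 11742 = -25752;  -61697 + 25752 = -35945;  -69003 + 35945 = -33058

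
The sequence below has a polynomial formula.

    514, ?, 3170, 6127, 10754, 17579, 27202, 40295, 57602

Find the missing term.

Using the last 7 terms:
2957, 4627, 6825, 9623, 13093, 17307
1670, 2198, 2798, 3470, 4214
528, 600, 672, 744
72, 72, 72
Constant fourth difference = 72.
Extend backward: 528 − 72 = 456;  1670 − 456 = 1214;  2957 − 1214 = 1743;  3170 − 1743 = 1427

1427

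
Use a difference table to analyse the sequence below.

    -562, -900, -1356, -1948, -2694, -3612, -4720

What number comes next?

Δ: -338, -456, -592, -746, -918, -1108
Δ²: -118, -136, -154, -172, -190
Δ³: -18, -18, -18, -18
Third differences constant at -18.
-190 − 18 = -208;  -1108 − 208 = -1316;  -4720 − 1316 = -6036

-6036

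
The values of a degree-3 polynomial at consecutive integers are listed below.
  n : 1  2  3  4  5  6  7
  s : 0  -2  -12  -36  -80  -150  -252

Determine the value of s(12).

-2 , -10 , -24 , -44 , -70 , -102
-8 , -14 , -20 , -26 , -32
-6 , -6 , -6 , -6
The third differences are constant (-6).
-32 − 6 = -38;  -102 − 38 = -140;  -252 − 140 = -392
-38 − 6 = -44;  -140 − 44 = -184;  -392 − 184 = -576
-44 − 6 = -50;  -184 − 50 = -234;  -576 − 234 = -810
-50 − 6 = -56;  -234 − 56 = -290;  -810 − 290 = -1100
-56 − 6 = -62;  -290 − 62 = -352;  -1100 − 352 = -1452

-1452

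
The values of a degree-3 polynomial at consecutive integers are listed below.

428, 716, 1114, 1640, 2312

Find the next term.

3148

Δ: 288, 398, 526, 672
Δ²: 110, 128, 146
Δ³: 18, 18
The third differences are constant (18).
146 + 18 = 164;  672 + 164 = 836;  2312 + 836 = 3148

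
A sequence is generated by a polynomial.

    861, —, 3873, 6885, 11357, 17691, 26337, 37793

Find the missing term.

Using the last 6 terms:
3012, 4472, 6334, 8646, 11456
1460, 1862, 2312, 2810
402, 450, 498
48, 48
Constant fourth difference = 48.
Extend backward: 402 − 48 = 354;  1460 − 354 = 1106;  3012 − 1106 = 1906;  3873 − 1906 = 1967

1967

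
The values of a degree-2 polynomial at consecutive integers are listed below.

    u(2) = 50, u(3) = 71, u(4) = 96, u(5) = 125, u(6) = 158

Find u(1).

33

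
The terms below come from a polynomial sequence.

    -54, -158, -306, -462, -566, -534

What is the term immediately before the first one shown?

-104  -148  -156  -104  32
-44  -8  52  136
36  60  84
24  24
The fourth differences are constant at 24.
Work back: 36 − 24 = 12;  -44 − 12 = -56;  -104 + 56 = -48;  -54 + 48 = -6

-6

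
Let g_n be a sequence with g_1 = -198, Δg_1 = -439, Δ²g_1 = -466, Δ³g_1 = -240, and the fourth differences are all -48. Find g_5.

-5758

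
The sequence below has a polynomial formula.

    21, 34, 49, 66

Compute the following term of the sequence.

First differences: 13 , 15 , 17
Second differences: 2 , 2
Second differences constant at 2.
17 + 2 = 19;  66 + 19 = 85

85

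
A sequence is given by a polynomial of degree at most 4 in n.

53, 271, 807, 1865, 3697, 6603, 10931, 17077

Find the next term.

25485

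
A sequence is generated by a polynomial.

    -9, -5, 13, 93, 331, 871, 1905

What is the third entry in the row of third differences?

144

First differences: 4, 18, 80, 238, 540, 1034
Second differences: 14, 62, 158, 302, 494
Third differences: 48, 96, 144, 192
Fourth differences: 48, 48, 48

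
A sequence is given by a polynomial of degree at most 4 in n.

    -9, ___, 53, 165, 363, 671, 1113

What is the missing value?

Using the last 5 terms:
Δ: 112, 198, 308, 442
Δ²: 86, 110, 134
Δ³: 24, 24
Constant third difference = 24.
Extend backward: 86 − 24 = 62;  112 − 62 = 50;  53 − 50 = 3

3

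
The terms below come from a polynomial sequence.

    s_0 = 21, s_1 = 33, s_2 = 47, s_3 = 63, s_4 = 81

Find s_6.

First differences: 12, 14, 16, 18
Second differences: 2, 2, 2
The second differences are constant (2).
18 + 2 = 20;  81 + 20 = 101
20 + 2 = 22;  101 + 22 = 123

123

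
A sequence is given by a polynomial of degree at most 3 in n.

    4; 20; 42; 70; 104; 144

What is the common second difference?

D1: 16, 22, 28, 34, 40
D2: 6, 6, 6, 6

6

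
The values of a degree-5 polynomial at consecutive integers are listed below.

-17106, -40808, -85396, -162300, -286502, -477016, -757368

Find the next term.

-1156076

D1: -23702, -44588, -76904, -124202, -190514, -280352
D2: -20886, -32316, -47298, -66312, -89838
D3: -11430, -14982, -19014, -23526
D4: -3552, -4032, -4512
D5: -480, -480
Constant fifth difference = -480, so extend:
-4512 − 480 = -4992;  -23526 − 4992 = -28518;  -89838 − 28518 = -118356;  -280352 − 118356 = -398708;  -757368 − 398708 = -1156076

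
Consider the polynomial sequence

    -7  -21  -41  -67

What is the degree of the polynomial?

2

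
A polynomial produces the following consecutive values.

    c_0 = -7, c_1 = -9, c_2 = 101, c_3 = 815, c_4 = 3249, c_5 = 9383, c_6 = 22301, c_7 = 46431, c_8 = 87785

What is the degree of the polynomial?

First differences: -2, 110, 714, 2434, 6134, 12918, 24130, 41354
Second differences: 112, 604, 1720, 3700, 6784, 11212, 17224
Third differences: 492, 1116, 1980, 3084, 4428, 6012
Fourth differences: 624, 864, 1104, 1344, 1584
Fifth differences: 240, 240, 240, 240
The fifth differences are constant, so the polynomial has degree 5.

5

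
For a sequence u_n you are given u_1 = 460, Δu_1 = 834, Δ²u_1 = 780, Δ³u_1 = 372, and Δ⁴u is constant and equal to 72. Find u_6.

Build the table forward from the leading diagonal:
Δ⁴: 72, 72, 72, 72, 72, 72
Δ³: 372, 444, 516, 588, 660, 732
Δ²: 780, 1152, 1596, 2112, 2700, 3360
Δ: 834, 1614, 2766, 4362, 6474, 9174
u: 460, 1294, 2908, 5674, 10036, 16510

16510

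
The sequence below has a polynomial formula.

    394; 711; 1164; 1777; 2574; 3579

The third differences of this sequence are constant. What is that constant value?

D1: 317, 453, 613, 797, 1005
D2: 136, 160, 184, 208
D3: 24, 24, 24

24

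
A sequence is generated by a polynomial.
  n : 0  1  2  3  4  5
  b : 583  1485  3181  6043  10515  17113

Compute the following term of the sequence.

26425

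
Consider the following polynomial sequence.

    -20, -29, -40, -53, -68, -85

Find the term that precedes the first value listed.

-13

Δ: -9  -11  -13  -15  -17
Δ²: -2  -2  -2  -2
The second differences are constant at -2.
Work back: -9 + 2 = -7;  -20 + 7 = -13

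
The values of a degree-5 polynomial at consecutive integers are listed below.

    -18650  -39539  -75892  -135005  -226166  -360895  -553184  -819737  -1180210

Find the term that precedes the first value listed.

First differences: -20889  -36353  -59113  -91161  -134729  -192289  -266553  -360473
Second differences: -15464  -22760  -32048  -43568  -57560  -74264  -93920
Third differences: -7296  -9288  -11520  -13992  -16704  -19656
Fourth differences: -1992  -2232  -2472  -2712  -2952
Fifth differences: -240  -240  -240  -240
The fifth differences are constant at -240.
Work back: -1992 + 240 = -1752;  -7296 + 1752 = -5544;  -15464 + 5544 = -9920;  -20889 + 9920 = -10969;  -18650 + 10969 = -7681

-7681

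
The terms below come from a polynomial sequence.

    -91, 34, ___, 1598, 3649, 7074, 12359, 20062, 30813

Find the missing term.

Using the last 6 terms:
2051  3425  5285  7703  10751
1374  1860  2418  3048
486  558  630
72  72
Constant fourth difference = 72.
Extend backward: 486 − 72 = 414;  1374 − 414 = 960;  2051 − 960 = 1091;  1598 − 1091 = 507

507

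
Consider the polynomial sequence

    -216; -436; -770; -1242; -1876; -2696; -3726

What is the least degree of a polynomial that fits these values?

-220, -334, -472, -634, -820, -1030
-114, -138, -162, -186, -210
-24, -24, -24, -24
The third differences are constant, so the polynomial has degree 3.

3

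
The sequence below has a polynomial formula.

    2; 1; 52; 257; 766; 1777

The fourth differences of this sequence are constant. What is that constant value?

48

First differences: -1, 51, 205, 509, 1011
Second differences: 52, 154, 304, 502
Third differences: 102, 150, 198
Fourth differences: 48, 48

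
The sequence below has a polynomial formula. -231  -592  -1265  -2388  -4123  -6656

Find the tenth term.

-29328

D1: -361  -673  -1123  -1735  -2533
D2: -312  -450  -612  -798
D3: -138  -162  -186
D4: -24  -24
The fourth differences are constant (-24).
-186 − 24 = -210;  -798 − 210 = -1008;  -2533 − 1008 = -3541;  -6656 − 3541 = -10197
-210 − 24 = -234;  -1008 − 234 = -1242;  -3541 − 1242 = -4783;  -10197 − 4783 = -14980
-234 − 24 = -258;  -1242 − 258 = -1500;  -4783 − 1500 = -6283;  -14980 − 6283 = -21263
-258 − 24 = -282;  -1500 − 282 = -1782;  -6283 − 1782 = -8065;  -21263 − 8065 = -29328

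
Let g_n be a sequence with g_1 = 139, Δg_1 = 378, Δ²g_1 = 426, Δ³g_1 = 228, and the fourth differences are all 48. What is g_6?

Build the table forward from the leading diagonal:
D4: 48, 48, 48, 48, 48, 48
D3: 228, 276, 324, 372, 420, 468
D2: 426, 654, 930, 1254, 1626, 2046
D1: 378, 804, 1458, 2388, 3642, 5268
g: 139, 517, 1321, 2779, 5167, 8809

8809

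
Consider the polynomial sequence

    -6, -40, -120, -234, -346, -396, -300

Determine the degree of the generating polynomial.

4

First differences: -34, -80, -114, -112, -50, 96
Second differences: -46, -34, 2, 62, 146
Third differences: 12, 36, 60, 84
Fourth differences: 24, 24, 24
The fourth differences are constant, so the polynomial has degree 4.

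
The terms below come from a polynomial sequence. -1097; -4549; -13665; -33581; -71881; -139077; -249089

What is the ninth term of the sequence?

First differences: -3452 , -9116 , -19916 , -38300 , -67196 , -110012
Second differences: -5664 , -10800 , -18384 , -28896 , -42816
Third differences: -5136 , -7584 , -10512 , -13920
Fourth differences: -2448 , -2928 , -3408
Fifth differences: -480 , -480
Fifth differences constant at -480.
-3408 − 480 = -3888;  -13920 − 3888 = -17808;  -42816 − 17808 = -60624;  -110012 − 60624 = -170636;  -249089 − 170636 = -419725
-3888 − 480 = -4368;  -17808 − 4368 = -22176;  -60624 − 22176 = -82800;  -170636 − 82800 = -253436;  -419725 − 253436 = -673161

-673161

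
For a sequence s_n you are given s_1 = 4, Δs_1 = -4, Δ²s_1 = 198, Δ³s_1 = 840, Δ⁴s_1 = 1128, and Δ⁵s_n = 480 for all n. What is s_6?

16484

Build the table forward from the leading diagonal:
Fifth differences: 480, 480, 480, 480, 480, 480
Fourth differences: 1128, 1608, 2088, 2568, 3048, 3528
Third differences: 840, 1968, 3576, 5664, 8232, 11280
Second differences: 198, 1038, 3006, 6582, 12246, 20478
First differences: -4, 194, 1232, 4238, 10820, 23066
s: 4, 0, 194, 1426, 5664, 16484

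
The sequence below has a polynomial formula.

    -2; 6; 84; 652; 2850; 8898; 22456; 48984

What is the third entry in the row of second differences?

Δ: 8, 78, 568, 2198, 6048, 13558, 26528
Δ²: 70, 490, 1630, 3850, 7510, 12970
Δ³: 420, 1140, 2220, 3660, 5460
Δ⁴: 720, 1080, 1440, 1800
Δ⁵: 360, 360, 360

1630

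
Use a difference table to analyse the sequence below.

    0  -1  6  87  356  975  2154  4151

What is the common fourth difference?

48

Δ: -1, 7, 81, 269, 619, 1179, 1997
Δ²: 8, 74, 188, 350, 560, 818
Δ³: 66, 114, 162, 210, 258
Δ⁴: 48, 48, 48, 48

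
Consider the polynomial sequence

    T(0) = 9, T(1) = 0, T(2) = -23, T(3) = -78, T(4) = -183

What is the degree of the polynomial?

3

First differences: -9, -23, -55, -105
Second differences: -14, -32, -50
Third differences: -18, -18
The third differences are constant, so the polynomial has degree 3.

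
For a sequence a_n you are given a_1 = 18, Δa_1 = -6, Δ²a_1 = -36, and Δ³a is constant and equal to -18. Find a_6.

-552

Build the table forward from the leading diagonal:
D3: -18  -18  -18  -18  -18  -18
D2: -36  -54  -72  -90  -108  -126
D1: -6  -42  -96  -168  -258  -366
a: 18  12  -30  -126  -294  -552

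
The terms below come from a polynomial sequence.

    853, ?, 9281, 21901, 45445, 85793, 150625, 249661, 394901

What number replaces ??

3265

Using the last 7 terms:
First differences: 12620  23544  40348  64832  99036  145240
Second differences: 10924  16804  24484  34204  46204
Third differences: 5880  7680  9720  12000
Fourth differences: 1800  2040  2280
Fifth differences: 240  240
Constant fifth difference = 240.
Extend backward: 1800 − 240 = 1560;  5880 − 1560 = 4320;  10924 − 4320 = 6604;  12620 − 6604 = 6016;  9281 − 6016 = 3265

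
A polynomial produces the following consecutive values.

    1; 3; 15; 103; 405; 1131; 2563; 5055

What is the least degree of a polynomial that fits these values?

4

2, 12, 88, 302, 726, 1432, 2492
10, 76, 214, 424, 706, 1060
66, 138, 210, 282, 354
72, 72, 72, 72
The fourth differences are constant, so the polynomial has degree 4.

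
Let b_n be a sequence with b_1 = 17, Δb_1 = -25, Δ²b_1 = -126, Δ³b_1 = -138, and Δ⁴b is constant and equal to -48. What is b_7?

-5503

Build the table forward from the leading diagonal:
Δ⁴: -48  -48  -48  -48  -48  -48  -48
Δ³: -138  -186  -234  -282  -330  -378  -426
Δ²: -126  -264  -450  -684  -966  -1296  -1674
Δ: -25  -151  -415  -865  -1549  -2515  -3811
b: 17  -8  -159  -574  -1439  -2988  -5503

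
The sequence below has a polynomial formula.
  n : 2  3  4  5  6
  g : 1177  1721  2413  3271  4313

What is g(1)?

763

544, 692, 858, 1042
148, 166, 184
18, 18
The third differences are constant at 18.
Work back: 148 − 18 = 130;  544 − 130 = 414;  1177 − 414 = 763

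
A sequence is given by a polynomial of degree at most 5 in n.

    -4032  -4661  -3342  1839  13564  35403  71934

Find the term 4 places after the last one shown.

498538

First differences: -629  1319  5181  11725  21839  36531
Second differences: 1948  3862  6544  10114  14692
Third differences: 1914  2682  3570  4578
Fourth differences: 768  888  1008
Fifth differences: 120  120
Constant fifth difference = 120, so extend:
1008 + 120 = 1128;  4578 + 1128 = 5706;  14692 + 5706 = 20398;  36531 + 20398 = 56929;  71934 + 56929 = 128863
1128 + 120 = 1248;  5706 + 1248 = 6954;  20398 + 6954 = 27352;  56929 + 27352 = 84281;  128863 + 84281 = 213144
1248 + 120 = 1368;  6954 + 1368 = 8322;  27352 + 8322 = 35674;  84281 + 35674 = 119955;  213144 + 119955 = 333099
1368 + 120 = 1488;  8322 + 1488 = 9810;  35674 + 9810 = 45484;  119955 + 45484 = 165439;  333099 + 165439 = 498538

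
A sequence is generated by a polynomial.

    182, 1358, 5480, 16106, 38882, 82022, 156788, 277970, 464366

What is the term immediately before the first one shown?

Δ: 1176  4122  10626  22776  43140  74766  121182  186396
Δ²: 2946  6504  12150  20364  31626  46416  65214
Δ³: 3558  5646  8214  11262  14790  18798
Δ⁴: 2088  2568  3048  3528  4008
Δ⁵: 480  480  480  480
The fifth differences are constant at 480.
Work back: 2088 − 480 = 1608;  3558 − 1608 = 1950;  2946 − 1950 = 996;  1176 − 996 = 180;  182 − 180 = 2

2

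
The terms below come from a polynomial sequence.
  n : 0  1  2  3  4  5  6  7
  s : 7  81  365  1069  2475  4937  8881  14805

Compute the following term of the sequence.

23279

Δ: 74, 284, 704, 1406, 2462, 3944, 5924
Δ²: 210, 420, 702, 1056, 1482, 1980
Δ³: 210, 282, 354, 426, 498
Δ⁴: 72, 72, 72, 72
The fourth differences are constant (72).
498 + 72 = 570;  1980 + 570 = 2550;  5924 + 2550 = 8474;  14805 + 8474 = 23279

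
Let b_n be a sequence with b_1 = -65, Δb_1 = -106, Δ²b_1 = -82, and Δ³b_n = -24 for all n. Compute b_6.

-1655

Build the table forward from the leading diagonal:
D3: -24, -24, -24, -24, -24, -24
D2: -82, -106, -130, -154, -178, -202
D1: -106, -188, -294, -424, -578, -756
b: -65, -171, -359, -653, -1077, -1655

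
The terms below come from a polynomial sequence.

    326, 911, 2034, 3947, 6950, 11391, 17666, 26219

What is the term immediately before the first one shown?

75

D1: 585  1123  1913  3003  4441  6275  8553
D2: 538  790  1090  1438  1834  2278
D3: 252  300  348  396  444
D4: 48  48  48  48
The fourth differences are constant at 48.
Work back: 252 − 48 = 204;  538 − 204 = 334;  585 − 334 = 251;  326 − 251 = 75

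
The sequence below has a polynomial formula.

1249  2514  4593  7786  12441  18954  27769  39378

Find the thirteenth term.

Δ: 1265, 2079, 3193, 4655, 6513, 8815, 11609
Δ²: 814, 1114, 1462, 1858, 2302, 2794
Δ³: 300, 348, 396, 444, 492
Δ⁴: 48, 48, 48, 48
Fourth differences constant at 48.
492 + 48 = 540;  2794 + 540 = 3334;  11609 + 3334 = 14943;  39378 + 14943 = 54321
540 + 48 = 588;  3334 + 588 = 3922;  14943 + 3922 = 18865;  54321 + 18865 = 73186
588 + 48 = 636;  3922 + 636 = 4558;  18865 + 4558 = 23423;  73186 + 23423 = 96609
636 + 48 = 684;  4558 + 684 = 5242;  23423 + 5242 = 28665;  96609 + 28665 = 125274
684 + 48 = 732;  5242 + 732 = 5974;  28665 + 5974 = 34639;  125274 + 34639 = 159913

159913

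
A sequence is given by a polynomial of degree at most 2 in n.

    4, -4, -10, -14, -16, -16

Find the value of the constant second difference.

First differences: -8, -6, -4, -2, 0
Second differences: 2, 2, 2, 2

2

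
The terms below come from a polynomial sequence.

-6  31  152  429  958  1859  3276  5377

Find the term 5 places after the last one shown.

Δ: 37, 121, 277, 529, 901, 1417, 2101
Δ²: 84, 156, 252, 372, 516, 684
Δ³: 72, 96, 120, 144, 168
Δ⁴: 24, 24, 24, 24
The fourth differences are constant (24).
168 + 24 = 192;  684 + 192 = 876;  2101 + 876 = 2977;  5377 + 2977 = 8354
192 + 24 = 216;  876 + 216 = 1092;  2977 + 1092 = 4069;  8354 + 4069 = 12423
216 + 24 = 240;  1092 + 240 = 1332;  4069 + 1332 = 5401;  12423 + 5401 = 17824
240 + 24 = 264;  1332 + 264 = 1596;  5401 + 1596 = 6997;  17824 + 6997 = 24821
264 + 24 = 288;  1596 + 288 = 1884;  6997 + 1884 = 8881;  24821 + 8881 = 33702

33702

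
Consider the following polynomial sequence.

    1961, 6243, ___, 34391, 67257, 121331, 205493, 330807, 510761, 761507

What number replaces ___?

Using the last 7 terms:
32866, 54074, 84162, 125314, 179954, 250746
21208, 30088, 41152, 54640, 70792
8880, 11064, 13488, 16152
2184, 2424, 2664
240, 240
Constant fifth difference = 240.
Extend backward: 2184 − 240 = 1944;  8880 − 1944 = 6936;  21208 − 6936 = 14272;  32866 − 14272 = 18594;  34391 − 18594 = 15797

15797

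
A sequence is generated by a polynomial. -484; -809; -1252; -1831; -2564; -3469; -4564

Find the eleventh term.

First differences: -325  -443  -579  -733  -905  -1095
Second differences: -118  -136  -154  -172  -190
Third differences: -18  -18  -18  -18
The third differences are constant (-18).
-190 − 18 = -208;  -1095 − 208 = -1303;  -4564 − 1303 = -5867
-208 − 18 = -226;  -1303 − 226 = -1529;  -5867 − 1529 = -7396
-226 − 18 = -244;  -1529 − 244 = -1773;  -7396 − 1773 = -9169
-244 − 18 = -262;  -1773 − 262 = -2035;  -9169 − 2035 = -11204

-11204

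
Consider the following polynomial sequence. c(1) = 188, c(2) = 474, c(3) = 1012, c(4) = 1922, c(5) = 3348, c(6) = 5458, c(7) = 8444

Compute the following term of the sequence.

D1: 286 , 538 , 910 , 1426 , 2110 , 2986
D2: 252 , 372 , 516 , 684 , 876
D3: 120 , 144 , 168 , 192
D4: 24 , 24 , 24
Constant fourth difference = 24, so extend:
192 + 24 = 216;  876 + 216 = 1092;  2986 + 1092 = 4078;  8444 + 4078 = 12522

12522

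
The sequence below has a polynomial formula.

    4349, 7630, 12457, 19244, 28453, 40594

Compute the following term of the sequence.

D1: 3281, 4827, 6787, 9209, 12141
D2: 1546, 1960, 2422, 2932
D3: 414, 462, 510
D4: 48, 48
Constant fourth difference = 48, so extend:
510 + 48 = 558;  2932 + 558 = 3490;  12141 + 3490 = 15631;  40594 + 15631 = 56225

56225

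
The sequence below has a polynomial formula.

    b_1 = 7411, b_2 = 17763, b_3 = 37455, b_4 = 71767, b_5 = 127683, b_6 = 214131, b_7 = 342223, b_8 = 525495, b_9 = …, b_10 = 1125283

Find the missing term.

780147

Using the first 8 terms:
D1: 10352, 19692, 34312, 55916, 86448, 128092, 183272
D2: 9340, 14620, 21604, 30532, 41644, 55180
D3: 5280, 6984, 8928, 11112, 13536
D4: 1704, 1944, 2184, 2424
D5: 240, 240, 240
Constant fifth difference = 240.
Extend forward: 2424 + 240 = 2664;  13536 + 2664 = 16200;  55180 + 16200 = 71380;  183272 + 71380 = 254652;  525495 + 254652 = 780147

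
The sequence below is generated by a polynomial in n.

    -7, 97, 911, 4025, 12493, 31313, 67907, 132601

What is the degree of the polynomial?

5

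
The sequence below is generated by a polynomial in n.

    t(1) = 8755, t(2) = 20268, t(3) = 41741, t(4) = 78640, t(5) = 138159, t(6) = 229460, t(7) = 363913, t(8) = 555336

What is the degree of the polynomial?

D1: 11513, 21473, 36899, 59519, 91301, 134453, 191423
D2: 9960, 15426, 22620, 31782, 43152, 56970
D3: 5466, 7194, 9162, 11370, 13818
D4: 1728, 1968, 2208, 2448
D5: 240, 240, 240
The fifth differences are constant, so the polynomial has degree 5.

5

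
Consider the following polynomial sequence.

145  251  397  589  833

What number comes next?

First differences: 106, 146, 192, 244
Second differences: 40, 46, 52
Third differences: 6, 6
Third differences constant at 6.
52 + 6 = 58;  244 + 58 = 302;  833 + 302 = 1135

1135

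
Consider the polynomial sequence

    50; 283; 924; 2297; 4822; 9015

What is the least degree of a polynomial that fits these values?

4

Δ: 233, 641, 1373, 2525, 4193
Δ²: 408, 732, 1152, 1668
Δ³: 324, 420, 516
Δ⁴: 96, 96
The fourth differences are constant, so the polynomial has degree 4.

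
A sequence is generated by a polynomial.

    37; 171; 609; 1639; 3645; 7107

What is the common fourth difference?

96

Δ: 134, 438, 1030, 2006, 3462
Δ²: 304, 592, 976, 1456
Δ³: 288, 384, 480
Δ⁴: 96, 96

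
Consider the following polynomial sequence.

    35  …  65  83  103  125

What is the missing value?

49

Using the last 4 terms:
18  20  22
2  2
Constant second difference = 2.
Extend backward: 18 − 2 = 16;  65 − 16 = 49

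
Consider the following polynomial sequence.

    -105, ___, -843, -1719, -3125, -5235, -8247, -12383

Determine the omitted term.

-347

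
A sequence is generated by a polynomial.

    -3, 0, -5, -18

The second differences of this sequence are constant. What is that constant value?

Δ: 3, -5, -13
Δ²: -8, -8

-8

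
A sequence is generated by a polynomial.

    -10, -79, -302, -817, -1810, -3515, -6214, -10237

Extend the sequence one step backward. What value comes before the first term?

-5

D1: -69, -223, -515, -993, -1705, -2699, -4023
D2: -154, -292, -478, -712, -994, -1324
D3: -138, -186, -234, -282, -330
D4: -48, -48, -48, -48
The fourth differences are constant at -48.
Work back: -138 + 48 = -90;  -154 + 90 = -64;  -69 + 64 = -5;  -10 + 5 = -5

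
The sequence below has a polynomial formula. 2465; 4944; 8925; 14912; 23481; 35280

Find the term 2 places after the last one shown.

71520

2479  3981  5987  8569  11799
1502  2006  2582  3230
504  576  648
72  72
The fourth differences are constant (72).
648 + 72 = 720;  3230 + 720 = 3950;  11799 + 3950 = 15749;  35280 + 15749 = 51029
720 + 72 = 792;  3950 + 792 = 4742;  15749 + 4742 = 20491;  51029 + 20491 = 71520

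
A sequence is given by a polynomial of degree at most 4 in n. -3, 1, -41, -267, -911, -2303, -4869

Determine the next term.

D1: 4 , -42 , -226 , -644 , -1392 , -2566
D2: -46 , -184 , -418 , -748 , -1174
D3: -138 , -234 , -330 , -426
D4: -96 , -96 , -96
The fourth differences are constant (-96).
-426 − 96 = -522;  -1174 − 522 = -1696;  -2566 − 1696 = -4262;  -4869 − 4262 = -9131

-9131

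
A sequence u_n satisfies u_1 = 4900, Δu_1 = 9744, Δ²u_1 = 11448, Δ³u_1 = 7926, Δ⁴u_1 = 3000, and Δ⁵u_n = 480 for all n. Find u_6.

Build the table forward from the leading diagonal:
D5: 480, 480, 480, 480, 480, 480
D4: 3000, 3480, 3960, 4440, 4920, 5400
D3: 7926, 10926, 14406, 18366, 22806, 27726
D2: 11448, 19374, 30300, 44706, 63072, 85878
D1: 9744, 21192, 40566, 70866, 115572, 178644
u: 4900, 14644, 35836, 76402, 147268, 262840

262840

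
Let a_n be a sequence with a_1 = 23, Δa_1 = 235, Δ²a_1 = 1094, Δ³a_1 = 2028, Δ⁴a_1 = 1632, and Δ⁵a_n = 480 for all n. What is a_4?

Build the table forward from the leading diagonal:
Fifth differences: 480  480  480  480
Fourth differences: 1632  2112  2592  3072
Third differences: 2028  3660  5772  8364
Second differences: 1094  3122  6782  12554
First differences: 235  1329  4451  11233
a: 23  258  1587  6038

6038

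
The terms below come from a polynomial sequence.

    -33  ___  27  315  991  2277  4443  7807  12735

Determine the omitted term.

Using the last 7 terms:
Δ: 288  676  1286  2166  3364  4928
Δ²: 388  610  880  1198  1564
Δ³: 222  270  318  366
Δ⁴: 48  48  48
Constant fourth difference = 48.
Extend backward: 222 − 48 = 174;  388 − 174 = 214;  288 − 214 = 74;  27 − 74 = -47

-47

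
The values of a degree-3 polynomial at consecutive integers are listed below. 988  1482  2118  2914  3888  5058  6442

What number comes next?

8058

Δ: 494, 636, 796, 974, 1170, 1384
Δ²: 142, 160, 178, 196, 214
Δ³: 18, 18, 18, 18
Constant third difference = 18, so extend:
214 + 18 = 232;  1384 + 232 = 1616;  6442 + 1616 = 8058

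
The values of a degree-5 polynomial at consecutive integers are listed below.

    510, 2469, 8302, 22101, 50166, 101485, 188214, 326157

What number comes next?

535246

First differences: 1959, 5833, 13799, 28065, 51319, 86729, 137943
Second differences: 3874, 7966, 14266, 23254, 35410, 51214
Third differences: 4092, 6300, 8988, 12156, 15804
Fourth differences: 2208, 2688, 3168, 3648
Fifth differences: 480, 480, 480
Fifth differences constant at 480.
3648 + 480 = 4128;  15804 + 4128 = 19932;  51214 + 19932 = 71146;  137943 + 71146 = 209089;  326157 + 209089 = 535246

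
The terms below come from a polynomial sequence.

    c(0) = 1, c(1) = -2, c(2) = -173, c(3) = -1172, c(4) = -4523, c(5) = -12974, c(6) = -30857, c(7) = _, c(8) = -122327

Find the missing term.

Using the first 7 terms:
Δ: -3  -171  -999  -3351  -8451  -17883
Δ²: -168  -828  -2352  -5100  -9432
Δ³: -660  -1524  -2748  -4332
Δ⁴: -864  -1224  -1584
Δ⁵: -360  -360
Constant fifth difference = -360.
Extend forward: -1584 − 360 = -1944;  -4332 − 1944 = -6276;  -9432 − 6276 = -15708;  -17883 − 15708 = -33591;  -30857 − 33591 = -64448

-64448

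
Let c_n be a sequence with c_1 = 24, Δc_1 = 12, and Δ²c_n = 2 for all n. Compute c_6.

Build the table forward from the leading diagonal:
Δ²: 2, 2, 2, 2, 2, 2
Δ: 12, 14, 16, 18, 20, 22
c: 24, 36, 50, 66, 84, 104

104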